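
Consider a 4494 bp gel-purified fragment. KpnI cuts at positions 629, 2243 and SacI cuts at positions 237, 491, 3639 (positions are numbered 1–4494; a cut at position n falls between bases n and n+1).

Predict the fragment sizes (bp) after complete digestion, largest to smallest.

1614, 1396, 855, 254, 237, 138 bp

Combined cut positions (sorted): 237, 491, 629, 2243, 3639.
Linear molecule, 5 cuts → 6 fragments:
  237 − 0 = 237 bp
  491 − 237 = 254 bp
  629 − 491 = 138 bp
  2243 − 629 = 1614 bp
  3639 − 2243 = 1396 bp
  4494 − 3639 = 855 bp
Sorted largest to smallest: 1614, 1396, 855, 254, 237, 138 bp.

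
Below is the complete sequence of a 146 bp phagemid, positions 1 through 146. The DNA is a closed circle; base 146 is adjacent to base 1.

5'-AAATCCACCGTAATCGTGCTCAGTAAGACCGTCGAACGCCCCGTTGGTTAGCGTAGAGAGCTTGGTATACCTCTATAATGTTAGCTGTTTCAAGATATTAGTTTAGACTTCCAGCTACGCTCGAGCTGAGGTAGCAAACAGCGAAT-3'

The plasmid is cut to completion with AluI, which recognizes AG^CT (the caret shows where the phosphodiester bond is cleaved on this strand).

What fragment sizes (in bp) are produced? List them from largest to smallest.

AluI sites (AGCT) start at positions 59, 83, 113, 124.
AluI cuts after base 2 of each site, so after positions 60, 84, 114, 125.
Circular molecule, 4 cuts → 4 fragments:
  61–84 → 24 bp
  85–114 → 30 bp
  115–125 → 11 bp
  126–146 then 1–60 → 21 + 60 = 81 bp
Sorted largest to smallest: 81, 30, 24, 11 bp.

81, 30, 24, 11 bp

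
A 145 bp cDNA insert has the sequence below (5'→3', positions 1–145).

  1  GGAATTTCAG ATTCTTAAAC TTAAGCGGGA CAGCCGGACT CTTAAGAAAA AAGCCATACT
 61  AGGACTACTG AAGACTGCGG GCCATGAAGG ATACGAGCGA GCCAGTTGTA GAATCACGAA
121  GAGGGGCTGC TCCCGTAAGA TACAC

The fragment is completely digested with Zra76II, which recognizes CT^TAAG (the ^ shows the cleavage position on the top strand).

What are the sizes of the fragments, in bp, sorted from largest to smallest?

103, 21, 21 bp

Zra76II sites (CTTAAG) start at positions 20, 41.
Zra76II cuts after base 2 of each site, so after positions 21, 42.
Linear molecule, 2 cuts → 3 fragments:
  1–21 → 21 bp
  22–42 → 21 bp
  43–145 → 103 bp
Sorted largest to smallest: 103, 21, 21 bp.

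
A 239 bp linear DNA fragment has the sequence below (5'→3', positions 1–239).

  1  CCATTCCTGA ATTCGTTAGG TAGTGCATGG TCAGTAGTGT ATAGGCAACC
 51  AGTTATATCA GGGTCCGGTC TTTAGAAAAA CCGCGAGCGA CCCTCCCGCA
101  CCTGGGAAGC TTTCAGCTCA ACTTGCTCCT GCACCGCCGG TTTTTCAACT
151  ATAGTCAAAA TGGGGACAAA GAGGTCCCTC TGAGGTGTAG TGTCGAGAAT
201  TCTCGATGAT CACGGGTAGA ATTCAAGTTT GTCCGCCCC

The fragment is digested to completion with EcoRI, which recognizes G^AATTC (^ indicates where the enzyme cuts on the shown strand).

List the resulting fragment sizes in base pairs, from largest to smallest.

EcoRI sites (GAATTC) start at positions 9, 197, 219.
EcoRI cuts after the first base of each site, so after positions 9, 197, 219.
Linear molecule, 3 cuts → 4 fragments:
  1–9 → 9 bp
  10–197 → 188 bp
  198–219 → 22 bp
  220–239 → 20 bp
Sorted largest to smallest: 188, 22, 20, 9 bp.

188, 22, 20, 9 bp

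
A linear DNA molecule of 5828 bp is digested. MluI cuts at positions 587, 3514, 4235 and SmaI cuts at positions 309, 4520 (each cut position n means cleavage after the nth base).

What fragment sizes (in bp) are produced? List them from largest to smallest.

2927, 1308, 721, 309, 285, 278 bp

Combined cut positions (sorted): 309, 587, 3514, 4235, 4520.
Linear molecule, 5 cuts → 6 fragments:
  309 − 0 = 309 bp
  587 − 309 = 278 bp
  3514 − 587 = 2927 bp
  4235 − 3514 = 721 bp
  4520 − 4235 = 285 bp
  5828 − 4520 = 1308 bp
Sorted largest to smallest: 2927, 1308, 721, 309, 285, 278 bp.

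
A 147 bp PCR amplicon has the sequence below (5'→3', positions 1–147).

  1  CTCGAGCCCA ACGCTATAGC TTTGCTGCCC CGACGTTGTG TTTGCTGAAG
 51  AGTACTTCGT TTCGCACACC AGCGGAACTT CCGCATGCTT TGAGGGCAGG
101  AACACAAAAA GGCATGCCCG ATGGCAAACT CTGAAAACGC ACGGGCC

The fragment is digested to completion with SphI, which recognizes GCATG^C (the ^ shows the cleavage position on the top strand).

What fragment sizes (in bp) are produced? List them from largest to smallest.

87, 31, 29 bp

SphI sites (GCATGC) start at positions 83, 112.
SphI cuts after base 5 of each site (before the last base), so after positions 87, 116.
Linear molecule, 2 cuts → 3 fragments:
  1–87 → 87 bp
  88–116 → 29 bp
  117–147 → 31 bp
Sorted largest to smallest: 87, 31, 29 bp.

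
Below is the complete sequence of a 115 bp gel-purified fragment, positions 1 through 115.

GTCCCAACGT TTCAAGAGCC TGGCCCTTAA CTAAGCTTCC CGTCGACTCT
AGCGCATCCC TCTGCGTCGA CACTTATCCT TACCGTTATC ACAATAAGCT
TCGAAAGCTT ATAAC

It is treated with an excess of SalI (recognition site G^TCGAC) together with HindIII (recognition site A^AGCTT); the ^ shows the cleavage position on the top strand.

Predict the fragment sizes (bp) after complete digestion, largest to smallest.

33, 30, 24, 10, 9, 9 bp

SalI sites (GTCGAC) start at positions 42, 66.
SalI cuts after the first base of each site, so after positions 42, 66.
HindIII sites (AAGCTT) start at positions 33, 96, 105.
HindIII cuts after the first base of each site, so after positions 33, 96, 105.
Combined cut positions: 33, 42, 66, 96, 105.
Linear molecule, 5 cuts → 6 fragments:
  1–33 → 33 bp
  34–42 → 9 bp
  43–66 → 24 bp
  67–96 → 30 bp
  97–105 → 9 bp
  106–115 → 10 bp
Sorted largest to smallest: 33, 30, 24, 10, 9, 9 bp.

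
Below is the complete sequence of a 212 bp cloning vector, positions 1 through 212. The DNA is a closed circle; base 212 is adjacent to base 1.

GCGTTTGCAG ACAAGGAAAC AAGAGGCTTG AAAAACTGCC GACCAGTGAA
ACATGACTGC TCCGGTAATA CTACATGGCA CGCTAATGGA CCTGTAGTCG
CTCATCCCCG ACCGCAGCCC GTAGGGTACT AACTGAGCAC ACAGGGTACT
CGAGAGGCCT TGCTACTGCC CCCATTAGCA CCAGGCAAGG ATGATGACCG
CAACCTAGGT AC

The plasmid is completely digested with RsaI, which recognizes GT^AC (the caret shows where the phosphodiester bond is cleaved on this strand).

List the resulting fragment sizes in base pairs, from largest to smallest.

RsaI sites (GTAC) start at positions 126, 146, 209.
RsaI cuts after base 2 of each site, so after positions 127, 147, 210.
Circular molecule, 3 cuts → 3 fragments:
  128–147 → 20 bp
  148–210 → 63 bp
  211–212 then 1–127 → 2 + 127 = 129 bp
Sorted largest to smallest: 129, 63, 20 bp.

129, 63, 20 bp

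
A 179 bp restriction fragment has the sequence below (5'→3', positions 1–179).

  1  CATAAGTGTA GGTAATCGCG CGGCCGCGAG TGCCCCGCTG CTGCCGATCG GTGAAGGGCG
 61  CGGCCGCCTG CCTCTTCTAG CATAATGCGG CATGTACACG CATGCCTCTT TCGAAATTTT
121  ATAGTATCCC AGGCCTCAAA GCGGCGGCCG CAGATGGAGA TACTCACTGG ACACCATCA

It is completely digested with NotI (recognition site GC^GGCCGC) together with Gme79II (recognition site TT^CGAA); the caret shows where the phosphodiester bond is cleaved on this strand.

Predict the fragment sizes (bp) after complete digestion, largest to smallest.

NotI sites (GCGGCCGC) start at positions 20, 60, 144.
NotI cuts after base 2 of each site, so after positions 21, 61, 145.
The Gme79II site (TTCGAA) starts at position 110.
Gme79II cuts after base 2 of each site, so after position 111.
Combined cut positions: 21, 61, 111, 145.
Linear molecule, 4 cuts → 5 fragments:
  1–21 → 21 bp
  22–61 → 40 bp
  62–111 → 50 bp
  112–145 → 34 bp
  146–179 → 34 bp
Sorted largest to smallest: 50, 40, 34, 34, 21 bp.

50, 40, 34, 34, 21 bp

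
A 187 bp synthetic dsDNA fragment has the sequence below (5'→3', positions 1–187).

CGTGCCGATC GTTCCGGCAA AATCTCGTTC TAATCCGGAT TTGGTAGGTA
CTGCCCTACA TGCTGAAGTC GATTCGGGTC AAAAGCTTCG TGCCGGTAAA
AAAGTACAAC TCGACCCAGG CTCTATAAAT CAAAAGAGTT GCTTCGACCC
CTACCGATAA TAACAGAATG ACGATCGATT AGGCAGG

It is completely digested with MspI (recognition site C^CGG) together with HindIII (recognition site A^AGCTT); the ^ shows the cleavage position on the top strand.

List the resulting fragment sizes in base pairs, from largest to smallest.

MspI sites (CCGG) start at positions 14, 35, 93.
MspI cuts after the first base of each site, so after positions 14, 35, 93.
The HindIII site (AAGCTT) starts at position 83.
HindIII cuts after the first base of each site, so after position 83.
Combined cut positions: 14, 35, 83, 93.
Linear molecule, 4 cuts → 5 fragments:
  1–14 → 14 bp
  15–35 → 21 bp
  36–83 → 48 bp
  84–93 → 10 bp
  94–187 → 94 bp
Sorted largest to smallest: 94, 48, 21, 14, 10 bp.

94, 48, 21, 14, 10 bp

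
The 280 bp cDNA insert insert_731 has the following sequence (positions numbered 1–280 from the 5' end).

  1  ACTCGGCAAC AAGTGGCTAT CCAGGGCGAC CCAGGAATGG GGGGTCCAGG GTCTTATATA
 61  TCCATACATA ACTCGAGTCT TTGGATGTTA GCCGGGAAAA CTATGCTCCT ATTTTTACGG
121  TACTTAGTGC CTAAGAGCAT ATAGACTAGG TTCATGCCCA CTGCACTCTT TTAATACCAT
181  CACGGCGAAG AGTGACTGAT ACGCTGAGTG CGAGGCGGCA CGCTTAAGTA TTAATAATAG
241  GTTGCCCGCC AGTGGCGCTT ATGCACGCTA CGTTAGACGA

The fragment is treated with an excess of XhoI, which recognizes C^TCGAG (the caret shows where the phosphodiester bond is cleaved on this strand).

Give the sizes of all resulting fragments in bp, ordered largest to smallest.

208, 72 bp

The XhoI site (CTCGAG) starts at position 72.
XhoI cuts after the first base of each site, so after position 72.
Linear molecule, 1 cut → 2 fragments:
  1–72 → 72 bp
  73–280 → 208 bp
Sorted largest to smallest: 208, 72 bp.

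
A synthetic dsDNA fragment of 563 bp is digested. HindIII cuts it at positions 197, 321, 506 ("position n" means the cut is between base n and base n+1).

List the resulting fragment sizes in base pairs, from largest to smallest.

197, 185, 124, 57 bp

Linear molecule, 3 cuts → 4 fragments:
  197 − 0 = 197 bp
  321 − 197 = 124 bp
  506 − 321 = 185 bp
  563 − 506 = 57 bp
Sorted largest to smallest: 197, 185, 124, 57 bp.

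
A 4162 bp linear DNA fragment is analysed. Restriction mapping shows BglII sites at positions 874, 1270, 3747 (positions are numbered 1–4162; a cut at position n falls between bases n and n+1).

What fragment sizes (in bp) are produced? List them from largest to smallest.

2477, 874, 415, 396 bp

Linear molecule, 3 cuts → 4 fragments:
  874 − 0 = 874 bp
  1270 − 874 = 396 bp
  3747 − 1270 = 2477 bp
  4162 − 3747 = 415 bp
Sorted largest to smallest: 2477, 874, 415, 396 bp.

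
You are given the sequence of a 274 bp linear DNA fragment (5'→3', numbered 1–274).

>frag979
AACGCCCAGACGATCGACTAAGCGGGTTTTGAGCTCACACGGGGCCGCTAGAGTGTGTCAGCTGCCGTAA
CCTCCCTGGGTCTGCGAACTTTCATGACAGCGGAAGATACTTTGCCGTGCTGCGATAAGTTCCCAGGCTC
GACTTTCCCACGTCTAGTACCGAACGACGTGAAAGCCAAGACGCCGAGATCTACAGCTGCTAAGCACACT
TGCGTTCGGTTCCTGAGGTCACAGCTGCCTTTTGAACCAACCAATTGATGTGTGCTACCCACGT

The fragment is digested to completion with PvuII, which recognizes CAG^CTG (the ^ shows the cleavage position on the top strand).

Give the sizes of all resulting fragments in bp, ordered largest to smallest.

135, 61, 40, 38 bp

PvuII sites (CAGCTG) start at positions 59, 194, 232.
PvuII cuts after base 3 of each site, so after positions 61, 196, 234.
Linear molecule, 3 cuts → 4 fragments:
  1–61 → 61 bp
  62–196 → 135 bp
  197–234 → 38 bp
  235–274 → 40 bp
Sorted largest to smallest: 135, 61, 40, 38 bp.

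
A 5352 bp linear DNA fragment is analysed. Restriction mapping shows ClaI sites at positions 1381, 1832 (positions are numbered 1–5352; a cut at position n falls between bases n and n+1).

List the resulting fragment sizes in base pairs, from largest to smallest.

3520, 1381, 451 bp

Linear molecule, 2 cuts → 3 fragments:
  1381 − 0 = 1381 bp
  1832 − 1381 = 451 bp
  5352 − 1832 = 3520 bp
Sorted largest to smallest: 3520, 1381, 451 bp.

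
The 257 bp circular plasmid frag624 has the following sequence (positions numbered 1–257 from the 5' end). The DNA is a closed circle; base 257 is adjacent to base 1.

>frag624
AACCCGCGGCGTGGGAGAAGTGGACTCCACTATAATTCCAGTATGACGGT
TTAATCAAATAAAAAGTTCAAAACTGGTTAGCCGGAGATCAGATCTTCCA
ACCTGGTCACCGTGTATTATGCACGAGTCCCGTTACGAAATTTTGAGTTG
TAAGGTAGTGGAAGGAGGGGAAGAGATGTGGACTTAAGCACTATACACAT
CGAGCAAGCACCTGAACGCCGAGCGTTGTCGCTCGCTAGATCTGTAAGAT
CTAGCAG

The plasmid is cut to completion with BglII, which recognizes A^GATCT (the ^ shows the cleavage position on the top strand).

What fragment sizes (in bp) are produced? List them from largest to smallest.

BglII sites (AGATCT) start at positions 91, 238, 247.
BglII cuts after the first base of each site, so after positions 91, 238, 247.
Circular molecule, 3 cuts → 3 fragments:
  92–238 → 147 bp
  239–247 → 9 bp
  248–257 then 1–91 → 10 + 91 = 101 bp
Sorted largest to smallest: 147, 101, 9 bp.

147, 101, 9 bp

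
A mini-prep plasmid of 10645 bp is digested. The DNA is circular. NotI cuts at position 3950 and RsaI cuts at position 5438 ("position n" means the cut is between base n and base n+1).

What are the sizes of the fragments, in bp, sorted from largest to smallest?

9157, 1488 bp

Combined cut positions (sorted): 3950, 5438.
Circular molecule, 2 cuts → 2 fragments:
  5438 − 3950 = 1488 bp
  wrap: 10645 − 5438 + 3950 = 9157 bp
Sorted largest to smallest: 9157, 1488 bp.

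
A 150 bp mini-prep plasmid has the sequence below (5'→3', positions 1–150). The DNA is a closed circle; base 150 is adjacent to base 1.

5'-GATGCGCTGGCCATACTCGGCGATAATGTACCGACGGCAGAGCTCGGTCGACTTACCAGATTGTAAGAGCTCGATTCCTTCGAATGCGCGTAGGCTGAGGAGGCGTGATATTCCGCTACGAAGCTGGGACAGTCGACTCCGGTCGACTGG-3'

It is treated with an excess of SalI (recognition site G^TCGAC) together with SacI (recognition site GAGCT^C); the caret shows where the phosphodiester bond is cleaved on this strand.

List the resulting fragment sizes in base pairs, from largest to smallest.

SalI sites (GTCGAC) start at positions 47, 132, 142.
SalI cuts after the first base of each site, so after positions 47, 132, 142.
SacI sites (GAGCTC) start at positions 40, 67.
SacI cuts after base 5 of each site (before the last base), so after positions 44, 71.
Combined cut positions: 44, 47, 71, 132, 142.
Circular molecule, 5 cuts → 5 fragments:
  45–47 → 3 bp
  48–71 → 24 bp
  72–132 → 61 bp
  133–142 → 10 bp
  143–150 then 1–44 → 8 + 44 = 52 bp
Sorted largest to smallest: 61, 52, 24, 10, 3 bp.

61, 52, 24, 10, 3 bp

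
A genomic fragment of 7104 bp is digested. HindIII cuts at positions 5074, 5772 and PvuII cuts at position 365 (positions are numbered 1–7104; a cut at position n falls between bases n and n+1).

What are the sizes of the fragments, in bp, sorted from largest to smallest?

Combined cut positions (sorted): 365, 5074, 5772.
Linear molecule, 3 cuts → 4 fragments:
  365 − 0 = 365 bp
  5074 − 365 = 4709 bp
  5772 − 5074 = 698 bp
  7104 − 5772 = 1332 bp
Sorted largest to smallest: 4709, 1332, 698, 365 bp.

4709, 1332, 698, 365 bp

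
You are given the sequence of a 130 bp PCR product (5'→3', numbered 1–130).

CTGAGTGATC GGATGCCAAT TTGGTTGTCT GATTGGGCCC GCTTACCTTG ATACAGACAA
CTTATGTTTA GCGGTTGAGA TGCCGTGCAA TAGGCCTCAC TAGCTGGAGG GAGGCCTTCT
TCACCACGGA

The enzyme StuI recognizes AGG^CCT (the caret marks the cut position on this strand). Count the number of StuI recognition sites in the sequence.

AGGCCT occurs starting at positions 92, 112.
StuI cuts at 2 sites.

2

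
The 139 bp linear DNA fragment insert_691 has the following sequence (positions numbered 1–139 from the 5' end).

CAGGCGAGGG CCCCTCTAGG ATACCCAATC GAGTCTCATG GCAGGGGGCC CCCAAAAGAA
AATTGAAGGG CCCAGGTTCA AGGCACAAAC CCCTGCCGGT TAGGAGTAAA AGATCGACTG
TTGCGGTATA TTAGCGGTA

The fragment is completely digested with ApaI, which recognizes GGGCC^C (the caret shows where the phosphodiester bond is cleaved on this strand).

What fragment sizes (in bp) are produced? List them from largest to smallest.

ApaI sites (GGGCCC) start at positions 8, 46, 68.
ApaI cuts after base 5 of each site (before the last base), so after positions 12, 50, 72.
Linear molecule, 3 cuts → 4 fragments:
  1–12 → 12 bp
  13–50 → 38 bp
  51–72 → 22 bp
  73–139 → 67 bp
Sorted largest to smallest: 67, 38, 22, 12 bp.

67, 38, 22, 12 bp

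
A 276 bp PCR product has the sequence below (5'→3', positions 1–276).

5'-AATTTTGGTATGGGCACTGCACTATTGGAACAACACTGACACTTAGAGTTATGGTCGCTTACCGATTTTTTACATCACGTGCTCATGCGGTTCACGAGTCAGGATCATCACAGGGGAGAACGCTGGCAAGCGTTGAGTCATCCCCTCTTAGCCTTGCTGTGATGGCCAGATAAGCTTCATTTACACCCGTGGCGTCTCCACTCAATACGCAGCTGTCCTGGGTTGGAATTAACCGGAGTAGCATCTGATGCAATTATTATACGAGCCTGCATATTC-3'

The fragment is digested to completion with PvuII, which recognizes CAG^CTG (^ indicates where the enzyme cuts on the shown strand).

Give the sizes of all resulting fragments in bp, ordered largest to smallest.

212, 64 bp

The PvuII site (CAGCTG) starts at position 210.
PvuII cuts after base 3 of each site, so after position 212.
Linear molecule, 1 cut → 2 fragments:
  1–212 → 212 bp
  213–276 → 64 bp
Sorted largest to smallest: 212, 64 bp.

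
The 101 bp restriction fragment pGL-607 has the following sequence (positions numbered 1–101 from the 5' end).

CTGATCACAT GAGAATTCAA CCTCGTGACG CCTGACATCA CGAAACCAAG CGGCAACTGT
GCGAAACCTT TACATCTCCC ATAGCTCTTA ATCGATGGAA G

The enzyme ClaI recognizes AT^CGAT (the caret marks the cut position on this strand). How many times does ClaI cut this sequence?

ATCGAT occurs starting at position 91.
ClaI cuts at 1 site.

1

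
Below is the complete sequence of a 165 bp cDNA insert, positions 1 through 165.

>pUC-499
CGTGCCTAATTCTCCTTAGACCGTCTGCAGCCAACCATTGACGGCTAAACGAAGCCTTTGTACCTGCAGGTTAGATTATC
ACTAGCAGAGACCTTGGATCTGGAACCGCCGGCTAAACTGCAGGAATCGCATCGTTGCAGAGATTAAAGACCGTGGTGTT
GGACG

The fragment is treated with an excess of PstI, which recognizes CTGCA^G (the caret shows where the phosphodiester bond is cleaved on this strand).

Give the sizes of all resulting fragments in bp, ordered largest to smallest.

54, 43, 39, 29 bp

PstI sites (CTGCAG) start at positions 25, 64, 118.
PstI cuts after base 5 of each site (before the last base), so after positions 29, 68, 122.
Linear molecule, 3 cuts → 4 fragments:
  1–29 → 29 bp
  30–68 → 39 bp
  69–122 → 54 bp
  123–165 → 43 bp
Sorted largest to smallest: 54, 43, 39, 29 bp.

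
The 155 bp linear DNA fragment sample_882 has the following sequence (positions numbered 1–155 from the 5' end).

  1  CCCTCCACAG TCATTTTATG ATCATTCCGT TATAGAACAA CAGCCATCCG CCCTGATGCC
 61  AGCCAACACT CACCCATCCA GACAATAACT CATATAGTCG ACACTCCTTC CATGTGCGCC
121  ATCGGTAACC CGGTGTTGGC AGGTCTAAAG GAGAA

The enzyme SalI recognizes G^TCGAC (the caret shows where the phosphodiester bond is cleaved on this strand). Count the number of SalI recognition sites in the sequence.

GTCGAC occurs starting at position 97.
SalI cuts at 1 site.

1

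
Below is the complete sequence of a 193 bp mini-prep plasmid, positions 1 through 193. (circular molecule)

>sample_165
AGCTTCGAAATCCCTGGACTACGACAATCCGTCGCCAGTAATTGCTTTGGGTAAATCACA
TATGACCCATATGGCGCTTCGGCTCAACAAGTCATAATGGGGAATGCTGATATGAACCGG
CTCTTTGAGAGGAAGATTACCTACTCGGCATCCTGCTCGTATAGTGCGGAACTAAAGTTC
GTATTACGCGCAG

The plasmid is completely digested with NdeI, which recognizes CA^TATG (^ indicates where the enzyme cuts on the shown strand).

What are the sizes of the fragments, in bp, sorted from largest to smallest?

184, 9 bp

NdeI sites (CATATG) start at positions 59, 68.
NdeI cuts after base 2 of each site, so after positions 60, 69.
Circular molecule, 2 cuts → 2 fragments:
  61–69 → 9 bp
  70–193 then 1–60 → 124 + 60 = 184 bp
Sorted largest to smallest: 184, 9 bp.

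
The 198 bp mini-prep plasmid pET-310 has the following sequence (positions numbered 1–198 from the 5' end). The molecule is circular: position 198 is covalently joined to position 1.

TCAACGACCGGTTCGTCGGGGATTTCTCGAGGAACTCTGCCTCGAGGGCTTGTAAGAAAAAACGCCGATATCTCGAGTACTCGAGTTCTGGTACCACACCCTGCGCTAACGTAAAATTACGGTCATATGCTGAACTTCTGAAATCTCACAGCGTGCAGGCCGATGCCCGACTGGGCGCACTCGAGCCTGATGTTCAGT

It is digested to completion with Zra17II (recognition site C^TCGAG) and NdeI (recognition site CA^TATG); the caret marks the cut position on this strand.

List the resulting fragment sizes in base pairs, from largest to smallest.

55, 45, 44, 31, 15, 8 bp

Zra17II sites (CTCGAG) start at positions 26, 41, 72, 80, 180.
Zra17II cuts after the first base of each site, so after positions 26, 41, 72, 80, 180.
The NdeI site (CATATG) starts at position 124.
NdeI cuts after base 2 of each site, so after position 125.
Combined cut positions: 26, 41, 72, 80, 125, 180.
Circular molecule, 6 cuts → 6 fragments:
  27–41 → 15 bp
  42–72 → 31 bp
  73–80 → 8 bp
  81–125 → 45 bp
  126–180 → 55 bp
  181–198 then 1–26 → 18 + 26 = 44 bp
Sorted largest to smallest: 55, 45, 44, 31, 15, 8 bp.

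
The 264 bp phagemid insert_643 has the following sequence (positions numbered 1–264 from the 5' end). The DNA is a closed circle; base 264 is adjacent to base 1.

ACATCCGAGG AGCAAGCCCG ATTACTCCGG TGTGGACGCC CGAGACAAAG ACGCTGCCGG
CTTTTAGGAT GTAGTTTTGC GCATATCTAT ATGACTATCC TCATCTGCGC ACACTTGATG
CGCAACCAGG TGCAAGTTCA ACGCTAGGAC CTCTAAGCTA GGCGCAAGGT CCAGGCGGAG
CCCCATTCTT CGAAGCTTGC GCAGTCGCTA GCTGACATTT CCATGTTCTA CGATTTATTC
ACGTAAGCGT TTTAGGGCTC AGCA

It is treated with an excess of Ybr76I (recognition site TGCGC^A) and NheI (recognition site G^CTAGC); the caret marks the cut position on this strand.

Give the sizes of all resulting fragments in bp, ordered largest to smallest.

Ybr76I sites (TGCGCA) start at positions 78, 106, 119, 198.
Ybr76I cuts after base 5 of each site (before the last base), so after positions 82, 110, 123, 202.
The NheI site (GCTAGC) starts at position 207.
NheI cuts after the first base of each site, so after position 207.
Combined cut positions: 82, 110, 123, 202, 207.
Circular molecule, 5 cuts → 5 fragments:
  83–110 → 28 bp
  111–123 → 13 bp
  124–202 → 79 bp
  203–207 → 5 bp
  208–264 then 1–82 → 57 + 82 = 139 bp
Sorted largest to smallest: 139, 79, 28, 13, 5 bp.

139, 79, 28, 13, 5 bp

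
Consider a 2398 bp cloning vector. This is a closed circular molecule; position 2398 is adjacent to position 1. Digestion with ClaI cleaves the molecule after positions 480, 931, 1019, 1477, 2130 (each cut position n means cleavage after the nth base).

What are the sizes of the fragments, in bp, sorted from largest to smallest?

Circular molecule, 5 cuts → 5 fragments:
  931 − 480 = 451 bp
  1019 − 931 = 88 bp
  1477 − 1019 = 458 bp
  2130 − 1477 = 653 bp
  wrap: 2398 − 2130 + 480 = 748 bp
Sorted largest to smallest: 748, 653, 458, 451, 88 bp.

748, 653, 458, 451, 88 bp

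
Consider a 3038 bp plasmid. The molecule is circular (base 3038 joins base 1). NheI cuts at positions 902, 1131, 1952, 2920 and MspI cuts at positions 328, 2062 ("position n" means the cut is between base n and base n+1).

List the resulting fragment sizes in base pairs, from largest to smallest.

Combined cut positions (sorted): 328, 902, 1131, 1952, 2062, 2920.
Circular molecule, 6 cuts → 6 fragments:
  902 − 328 = 574 bp
  1131 − 902 = 229 bp
  1952 − 1131 = 821 bp
  2062 − 1952 = 110 bp
  2920 − 2062 = 858 bp
  wrap: 3038 − 2920 + 328 = 446 bp
Sorted largest to smallest: 858, 821, 574, 446, 229, 110 bp.

858, 821, 574, 446, 229, 110 bp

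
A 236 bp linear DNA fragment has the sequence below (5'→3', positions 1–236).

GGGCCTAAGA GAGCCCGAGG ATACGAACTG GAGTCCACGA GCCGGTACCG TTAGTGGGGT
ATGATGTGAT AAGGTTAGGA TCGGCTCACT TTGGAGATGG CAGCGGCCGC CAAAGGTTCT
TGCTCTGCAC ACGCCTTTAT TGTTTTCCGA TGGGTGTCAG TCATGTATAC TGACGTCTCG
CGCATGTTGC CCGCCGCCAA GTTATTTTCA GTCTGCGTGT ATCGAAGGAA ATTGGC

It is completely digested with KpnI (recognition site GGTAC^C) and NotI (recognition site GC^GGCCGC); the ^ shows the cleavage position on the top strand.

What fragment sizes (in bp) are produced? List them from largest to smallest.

The KpnI site (GGTACC) starts at position 44.
KpnI cuts after base 5 of each site (before the last base), so after position 48.
The NotI site (GCGGCCGC) starts at position 103.
NotI cuts after base 2 of each site, so after position 104.
Combined cut positions: 48, 104.
Linear molecule, 2 cuts → 3 fragments:
  1–48 → 48 bp
  49–104 → 56 bp
  105–236 → 132 bp
Sorted largest to smallest: 132, 56, 48 bp.

132, 56, 48 bp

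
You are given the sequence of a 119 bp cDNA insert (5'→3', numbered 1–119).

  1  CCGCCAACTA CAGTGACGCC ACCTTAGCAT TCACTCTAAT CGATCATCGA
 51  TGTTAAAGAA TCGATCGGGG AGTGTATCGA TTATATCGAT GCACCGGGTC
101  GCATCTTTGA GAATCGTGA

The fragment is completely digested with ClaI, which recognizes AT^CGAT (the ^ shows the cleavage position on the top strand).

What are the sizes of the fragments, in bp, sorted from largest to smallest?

40, 33, 16, 14, 9, 7 bp

ClaI sites (ATCGAT) start at positions 39, 46, 60, 76, 85.
ClaI cuts after base 2 of each site, so after positions 40, 47, 61, 77, 86.
Linear molecule, 5 cuts → 6 fragments:
  1–40 → 40 bp
  41–47 → 7 bp
  48–61 → 14 bp
  62–77 → 16 bp
  78–86 → 9 bp
  87–119 → 33 bp
Sorted largest to smallest: 40, 33, 16, 14, 9, 7 bp.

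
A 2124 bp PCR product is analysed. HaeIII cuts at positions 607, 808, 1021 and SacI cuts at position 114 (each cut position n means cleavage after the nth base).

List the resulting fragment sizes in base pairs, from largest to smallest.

Combined cut positions (sorted): 114, 607, 808, 1021.
Linear molecule, 4 cuts → 5 fragments:
  114 − 0 = 114 bp
  607 − 114 = 493 bp
  808 − 607 = 201 bp
  1021 − 808 = 213 bp
  2124 − 1021 = 1103 bp
Sorted largest to smallest: 1103, 493, 213, 201, 114 bp.

1103, 493, 213, 201, 114 bp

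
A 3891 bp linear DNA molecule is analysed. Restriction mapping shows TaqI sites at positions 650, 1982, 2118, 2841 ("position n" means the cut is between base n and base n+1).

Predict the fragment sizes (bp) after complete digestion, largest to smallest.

1332, 1050, 723, 650, 136 bp

Linear molecule, 4 cuts → 5 fragments:
  650 − 0 = 650 bp
  1982 − 650 = 1332 bp
  2118 − 1982 = 136 bp
  2841 − 2118 = 723 bp
  3891 − 2841 = 1050 bp
Sorted largest to smallest: 1332, 1050, 723, 650, 136 bp.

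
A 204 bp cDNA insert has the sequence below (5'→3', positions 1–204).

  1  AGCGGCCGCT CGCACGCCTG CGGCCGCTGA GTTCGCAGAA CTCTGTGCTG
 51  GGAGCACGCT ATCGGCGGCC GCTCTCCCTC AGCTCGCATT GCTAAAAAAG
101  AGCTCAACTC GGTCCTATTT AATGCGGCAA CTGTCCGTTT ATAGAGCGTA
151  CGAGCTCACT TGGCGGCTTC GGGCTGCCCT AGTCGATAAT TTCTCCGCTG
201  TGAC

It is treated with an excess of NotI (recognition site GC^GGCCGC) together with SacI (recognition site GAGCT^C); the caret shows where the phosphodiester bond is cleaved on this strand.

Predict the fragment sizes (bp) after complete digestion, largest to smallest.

52, 48, 45, 38, 18, 3 bp

NotI sites (GCGGCCGC) start at positions 2, 20, 65.
NotI cuts after base 2 of each site, so after positions 3, 21, 66.
SacI sites (GAGCTC) start at positions 100, 152.
SacI cuts after base 5 of each site (before the last base), so after positions 104, 156.
Combined cut positions: 3, 21, 66, 104, 156.
Linear molecule, 5 cuts → 6 fragments:
  1–3 → 3 bp
  4–21 → 18 bp
  22–66 → 45 bp
  67–104 → 38 bp
  105–156 → 52 bp
  157–204 → 48 bp
Sorted largest to smallest: 52, 48, 45, 38, 18, 3 bp.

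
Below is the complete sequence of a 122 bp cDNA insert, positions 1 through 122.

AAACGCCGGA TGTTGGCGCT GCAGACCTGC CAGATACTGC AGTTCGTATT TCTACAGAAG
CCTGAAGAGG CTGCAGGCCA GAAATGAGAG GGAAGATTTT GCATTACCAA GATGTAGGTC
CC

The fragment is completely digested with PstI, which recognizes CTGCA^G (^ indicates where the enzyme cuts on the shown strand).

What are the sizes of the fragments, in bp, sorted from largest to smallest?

47, 34, 23, 18 bp

PstI sites (CTGCAG) start at positions 19, 37, 71.
PstI cuts after base 5 of each site (before the last base), so after positions 23, 41, 75.
Linear molecule, 3 cuts → 4 fragments:
  1–23 → 23 bp
  24–41 → 18 bp
  42–75 → 34 bp
  76–122 → 47 bp
Sorted largest to smallest: 47, 34, 23, 18 bp.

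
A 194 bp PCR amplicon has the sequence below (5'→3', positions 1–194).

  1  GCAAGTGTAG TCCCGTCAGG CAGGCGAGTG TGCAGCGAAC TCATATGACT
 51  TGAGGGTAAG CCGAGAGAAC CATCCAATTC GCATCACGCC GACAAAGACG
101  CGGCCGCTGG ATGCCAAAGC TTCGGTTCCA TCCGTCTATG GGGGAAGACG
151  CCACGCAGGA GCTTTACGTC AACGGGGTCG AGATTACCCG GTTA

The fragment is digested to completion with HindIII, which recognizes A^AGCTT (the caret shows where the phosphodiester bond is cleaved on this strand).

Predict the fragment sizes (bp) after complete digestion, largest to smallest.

117, 77 bp

The HindIII site (AAGCTT) starts at position 117.
HindIII cuts after the first base of each site, so after position 117.
Linear molecule, 1 cut → 2 fragments:
  1–117 → 117 bp
  118–194 → 77 bp
Sorted largest to smallest: 117, 77 bp.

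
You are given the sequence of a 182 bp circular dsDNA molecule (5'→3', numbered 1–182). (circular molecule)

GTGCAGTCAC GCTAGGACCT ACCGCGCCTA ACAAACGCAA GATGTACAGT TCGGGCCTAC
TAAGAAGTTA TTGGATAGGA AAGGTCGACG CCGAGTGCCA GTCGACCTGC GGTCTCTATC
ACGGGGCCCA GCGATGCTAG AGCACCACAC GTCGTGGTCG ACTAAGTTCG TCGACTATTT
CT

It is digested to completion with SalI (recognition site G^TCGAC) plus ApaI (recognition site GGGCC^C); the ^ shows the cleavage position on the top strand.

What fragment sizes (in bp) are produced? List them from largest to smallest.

96, 29, 27, 17, 13 bp

SalI sites (GTCGAC) start at positions 84, 101, 157, 170.
SalI cuts after the first base of each site, so after positions 84, 101, 157, 170.
The ApaI site (GGGCCC) starts at position 124.
ApaI cuts after base 5 of each site (before the last base), so after position 128.
Combined cut positions: 84, 101, 128, 157, 170.
Circular molecule, 5 cuts → 5 fragments:
  85–101 → 17 bp
  102–128 → 27 bp
  129–157 → 29 bp
  158–170 → 13 bp
  171–182 then 1–84 → 12 + 84 = 96 bp
Sorted largest to smallest: 96, 29, 27, 17, 13 bp.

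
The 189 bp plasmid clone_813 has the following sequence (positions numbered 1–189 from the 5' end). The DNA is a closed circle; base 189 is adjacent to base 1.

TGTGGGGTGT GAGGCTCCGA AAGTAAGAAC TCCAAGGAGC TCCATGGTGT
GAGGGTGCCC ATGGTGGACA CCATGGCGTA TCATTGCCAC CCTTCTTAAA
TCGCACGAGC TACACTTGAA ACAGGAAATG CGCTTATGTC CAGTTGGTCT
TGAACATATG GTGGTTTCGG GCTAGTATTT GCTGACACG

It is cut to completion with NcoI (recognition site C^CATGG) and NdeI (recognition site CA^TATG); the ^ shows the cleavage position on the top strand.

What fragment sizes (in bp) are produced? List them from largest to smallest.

NcoI sites (CCATGG) start at positions 42, 59, 71.
NcoI cuts after the first base of each site, so after positions 42, 59, 71.
The NdeI site (CATATG) starts at position 155.
NdeI cuts after base 2 of each site, so after position 156.
Combined cut positions: 42, 59, 71, 156.
Circular molecule, 4 cuts → 4 fragments:
  43–59 → 17 bp
  60–71 → 12 bp
  72–156 → 85 bp
  157–189 then 1–42 → 33 + 42 = 75 bp
Sorted largest to smallest: 85, 75, 17, 12 bp.

85, 75, 17, 12 bp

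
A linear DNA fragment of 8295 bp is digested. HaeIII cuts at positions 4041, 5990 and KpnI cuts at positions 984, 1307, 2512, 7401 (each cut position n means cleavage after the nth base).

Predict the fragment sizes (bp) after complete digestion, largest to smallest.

1949, 1529, 1411, 1205, 984, 894, 323 bp

Combined cut positions (sorted): 984, 1307, 2512, 4041, 5990, 7401.
Linear molecule, 6 cuts → 7 fragments:
  984 − 0 = 984 bp
  1307 − 984 = 323 bp
  2512 − 1307 = 1205 bp
  4041 − 2512 = 1529 bp
  5990 − 4041 = 1949 bp
  7401 − 5990 = 1411 bp
  8295 − 7401 = 894 bp
Sorted largest to smallest: 1949, 1529, 1411, 1205, 984, 894, 323 bp.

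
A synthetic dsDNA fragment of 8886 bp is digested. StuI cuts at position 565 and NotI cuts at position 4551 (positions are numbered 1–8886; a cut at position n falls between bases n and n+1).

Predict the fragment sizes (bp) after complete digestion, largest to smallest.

Combined cut positions (sorted): 565, 4551.
Linear molecule, 2 cuts → 3 fragments:
  565 − 0 = 565 bp
  4551 − 565 = 3986 bp
  8886 − 4551 = 4335 bp
Sorted largest to smallest: 4335, 3986, 565 bp.

4335, 3986, 565 bp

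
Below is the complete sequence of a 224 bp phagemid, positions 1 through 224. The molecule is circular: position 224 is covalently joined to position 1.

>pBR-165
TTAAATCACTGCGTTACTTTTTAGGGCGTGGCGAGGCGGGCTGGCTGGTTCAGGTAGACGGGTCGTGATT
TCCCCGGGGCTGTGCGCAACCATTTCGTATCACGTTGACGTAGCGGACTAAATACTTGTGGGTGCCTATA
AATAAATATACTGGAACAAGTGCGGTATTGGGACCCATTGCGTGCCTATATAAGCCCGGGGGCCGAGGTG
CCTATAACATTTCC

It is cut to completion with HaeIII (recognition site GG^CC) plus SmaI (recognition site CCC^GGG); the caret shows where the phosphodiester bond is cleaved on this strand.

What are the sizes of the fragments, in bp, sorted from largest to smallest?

The HaeIII site (GGCC) starts at position 201.
HaeIII cuts after base 2 of each site, so after position 202.
SmaI sites (CCCGGG) start at positions 73, 195.
SmaI cuts after base 3 of each site, so after positions 75, 197.
Combined cut positions: 75, 197, 202.
Circular molecule, 3 cuts → 3 fragments:
  76–197 → 122 bp
  198–202 → 5 bp
  203–224 then 1–75 → 22 + 75 = 97 bp
Sorted largest to smallest: 122, 97, 5 bp.

122, 97, 5 bp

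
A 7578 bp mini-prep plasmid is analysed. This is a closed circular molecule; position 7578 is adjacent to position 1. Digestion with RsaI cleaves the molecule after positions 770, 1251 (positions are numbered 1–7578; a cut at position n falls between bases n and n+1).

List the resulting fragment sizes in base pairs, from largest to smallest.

Circular molecule, 2 cuts → 2 fragments:
  1251 − 770 = 481 bp
  wrap: 7578 − 1251 + 770 = 7097 bp
Sorted largest to smallest: 7097, 481 bp.

7097, 481 bp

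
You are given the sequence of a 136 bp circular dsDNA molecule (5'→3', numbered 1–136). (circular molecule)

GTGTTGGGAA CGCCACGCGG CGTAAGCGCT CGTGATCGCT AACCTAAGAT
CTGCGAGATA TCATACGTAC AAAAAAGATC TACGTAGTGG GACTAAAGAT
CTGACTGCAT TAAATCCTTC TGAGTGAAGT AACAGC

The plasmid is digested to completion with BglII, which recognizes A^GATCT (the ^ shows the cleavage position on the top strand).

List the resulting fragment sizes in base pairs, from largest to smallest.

86, 29, 21 bp

BglII sites (AGATCT) start at positions 47, 76, 97.
BglII cuts after the first base of each site, so after positions 47, 76, 97.
Circular molecule, 3 cuts → 3 fragments:
  48–76 → 29 bp
  77–97 → 21 bp
  98–136 then 1–47 → 39 + 47 = 86 bp
Sorted largest to smallest: 86, 29, 21 bp.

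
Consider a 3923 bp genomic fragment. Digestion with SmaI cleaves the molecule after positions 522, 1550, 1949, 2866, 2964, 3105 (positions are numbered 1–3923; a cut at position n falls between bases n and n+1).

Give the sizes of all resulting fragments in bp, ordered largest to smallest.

1028, 917, 818, 522, 399, 141, 98 bp

Linear molecule, 6 cuts → 7 fragments:
  522 − 0 = 522 bp
  1550 − 522 = 1028 bp
  1949 − 1550 = 399 bp
  2866 − 1949 = 917 bp
  2964 − 2866 = 98 bp
  3105 − 2964 = 141 bp
  3923 − 3105 = 818 bp
Sorted largest to smallest: 1028, 917, 818, 522, 399, 141, 98 bp.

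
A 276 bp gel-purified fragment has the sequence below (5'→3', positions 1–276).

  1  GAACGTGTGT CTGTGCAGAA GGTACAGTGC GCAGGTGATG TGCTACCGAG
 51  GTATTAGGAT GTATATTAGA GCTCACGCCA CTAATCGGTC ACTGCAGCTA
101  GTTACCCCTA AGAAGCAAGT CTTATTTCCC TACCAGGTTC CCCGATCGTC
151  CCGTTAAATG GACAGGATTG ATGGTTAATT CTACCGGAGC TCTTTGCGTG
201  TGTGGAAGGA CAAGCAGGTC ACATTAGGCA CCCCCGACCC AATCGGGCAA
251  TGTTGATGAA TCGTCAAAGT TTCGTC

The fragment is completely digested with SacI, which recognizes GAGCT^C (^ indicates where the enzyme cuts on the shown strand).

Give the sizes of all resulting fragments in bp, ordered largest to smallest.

SacI sites (GAGCTC) start at positions 69, 187.
SacI cuts after base 5 of each site (before the last base), so after positions 73, 191.
Linear molecule, 2 cuts → 3 fragments:
  1–73 → 73 bp
  74–191 → 118 bp
  192–276 → 85 bp
Sorted largest to smallest: 118, 85, 73 bp.

118, 85, 73 bp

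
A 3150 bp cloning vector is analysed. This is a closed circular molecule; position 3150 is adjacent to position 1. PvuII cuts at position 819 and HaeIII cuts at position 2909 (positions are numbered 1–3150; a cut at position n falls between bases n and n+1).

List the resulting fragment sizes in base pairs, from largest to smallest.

Combined cut positions (sorted): 819, 2909.
Circular molecule, 2 cuts → 2 fragments:
  2909 − 819 = 2090 bp
  wrap: 3150 − 2909 + 819 = 1060 bp
Sorted largest to smallest: 2090, 1060 bp.

2090, 1060 bp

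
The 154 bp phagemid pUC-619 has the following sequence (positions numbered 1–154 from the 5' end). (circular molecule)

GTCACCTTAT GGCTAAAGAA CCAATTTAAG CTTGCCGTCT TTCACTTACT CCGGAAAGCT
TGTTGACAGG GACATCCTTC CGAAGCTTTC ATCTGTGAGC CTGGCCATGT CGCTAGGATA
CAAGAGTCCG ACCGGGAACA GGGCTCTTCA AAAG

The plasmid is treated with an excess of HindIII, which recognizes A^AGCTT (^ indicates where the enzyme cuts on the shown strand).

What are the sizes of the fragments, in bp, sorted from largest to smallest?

HindIII sites (AAGCTT) start at positions 28, 56, 83.
HindIII cuts after the first base of each site, so after positions 28, 56, 83.
Circular molecule, 3 cuts → 3 fragments:
  29–56 → 28 bp
  57–83 → 27 bp
  84–154 then 1–28 → 71 + 28 = 99 bp
Sorted largest to smallest: 99, 28, 27 bp.

99, 28, 27 bp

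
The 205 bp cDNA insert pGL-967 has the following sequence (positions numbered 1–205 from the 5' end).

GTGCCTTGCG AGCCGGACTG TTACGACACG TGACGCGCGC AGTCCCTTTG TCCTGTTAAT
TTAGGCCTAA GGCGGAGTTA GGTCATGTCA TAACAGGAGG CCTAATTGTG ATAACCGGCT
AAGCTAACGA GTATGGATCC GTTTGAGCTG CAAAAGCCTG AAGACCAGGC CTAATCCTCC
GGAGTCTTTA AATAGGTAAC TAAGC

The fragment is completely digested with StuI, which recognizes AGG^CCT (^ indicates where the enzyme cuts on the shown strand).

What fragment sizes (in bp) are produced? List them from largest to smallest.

69, 65, 36, 35 bp

StuI sites (AGGCCT) start at positions 63, 98, 167.
StuI cuts after base 3 of each site, so after positions 65, 100, 169.
Linear molecule, 3 cuts → 4 fragments:
  1–65 → 65 bp
  66–100 → 35 bp
  101–169 → 69 bp
  170–205 → 36 bp
Sorted largest to smallest: 69, 65, 36, 35 bp.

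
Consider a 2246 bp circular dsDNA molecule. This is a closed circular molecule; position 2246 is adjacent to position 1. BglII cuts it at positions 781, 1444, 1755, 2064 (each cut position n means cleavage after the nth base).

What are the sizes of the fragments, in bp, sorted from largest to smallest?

Circular molecule, 4 cuts → 4 fragments:
  1444 − 781 = 663 bp
  1755 − 1444 = 311 bp
  2064 − 1755 = 309 bp
  wrap: 2246 − 2064 + 781 = 963 bp
Sorted largest to smallest: 963, 663, 311, 309 bp.

963, 663, 311, 309 bp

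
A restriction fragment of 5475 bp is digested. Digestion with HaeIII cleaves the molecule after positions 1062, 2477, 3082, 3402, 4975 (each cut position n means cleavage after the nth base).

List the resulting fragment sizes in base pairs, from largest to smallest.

1573, 1415, 1062, 605, 500, 320 bp

Linear molecule, 5 cuts → 6 fragments:
  1062 − 0 = 1062 bp
  2477 − 1062 = 1415 bp
  3082 − 2477 = 605 bp
  3402 − 3082 = 320 bp
  4975 − 3402 = 1573 bp
  5475 − 4975 = 500 bp
Sorted largest to smallest: 1573, 1415, 1062, 605, 500, 320 bp.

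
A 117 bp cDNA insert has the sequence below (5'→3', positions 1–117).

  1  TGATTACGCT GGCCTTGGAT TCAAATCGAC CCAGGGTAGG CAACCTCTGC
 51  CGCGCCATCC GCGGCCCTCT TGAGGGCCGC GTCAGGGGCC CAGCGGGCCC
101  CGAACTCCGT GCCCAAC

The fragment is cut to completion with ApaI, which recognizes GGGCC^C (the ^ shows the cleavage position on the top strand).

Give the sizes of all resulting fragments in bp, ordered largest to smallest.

ApaI sites (GGGCCC) start at positions 86, 95.
ApaI cuts after base 5 of each site (before the last base), so after positions 90, 99.
Linear molecule, 2 cuts → 3 fragments:
  1–90 → 90 bp
  91–99 → 9 bp
  100–117 → 18 bp
Sorted largest to smallest: 90, 18, 9 bp.

90, 18, 9 bp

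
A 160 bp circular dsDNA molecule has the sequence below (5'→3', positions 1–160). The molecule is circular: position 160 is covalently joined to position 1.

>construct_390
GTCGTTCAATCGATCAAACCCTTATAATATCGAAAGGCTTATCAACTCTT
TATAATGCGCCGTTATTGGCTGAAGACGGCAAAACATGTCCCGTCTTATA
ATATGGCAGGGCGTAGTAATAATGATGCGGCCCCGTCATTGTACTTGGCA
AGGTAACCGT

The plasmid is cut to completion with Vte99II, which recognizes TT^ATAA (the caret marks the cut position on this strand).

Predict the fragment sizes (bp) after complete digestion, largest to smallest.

86, 46, 28 bp

Vte99II sites (TTATAA) start at positions 22, 50, 96.
Vte99II cuts after base 2 of each site, so after positions 23, 51, 97.
Circular molecule, 3 cuts → 3 fragments:
  24–51 → 28 bp
  52–97 → 46 bp
  98–160 then 1–23 → 63 + 23 = 86 bp
Sorted largest to smallest: 86, 46, 28 bp.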